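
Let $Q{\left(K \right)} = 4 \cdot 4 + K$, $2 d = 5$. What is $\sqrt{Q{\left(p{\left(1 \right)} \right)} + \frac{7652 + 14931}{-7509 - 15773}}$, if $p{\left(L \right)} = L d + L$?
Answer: $\frac{2 \sqrt{627764207}}{11641} \approx 4.3046$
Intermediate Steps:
$d = \frac{5}{2}$ ($d = \frac{1}{2} \cdot 5 = \frac{5}{2} \approx 2.5$)
$p{\left(L \right)} = \frac{7 L}{2}$ ($p{\left(L \right)} = L \frac{5}{2} + L = \frac{5 L}{2} + L = \frac{7 L}{2}$)
$Q{\left(K \right)} = 16 + K$
$\sqrt{Q{\left(p{\left(1 \right)} \right)} + \frac{7652 + 14931}{-7509 - 15773}} = \sqrt{\left(16 + \frac{7}{2} \cdot 1\right) + \frac{7652 + 14931}{-7509 - 15773}} = \sqrt{\left(16 + \frac{7}{2}\right) + \frac{22583}{-23282}} = \sqrt{\frac{39}{2} + 22583 \left(- \frac{1}{23282}\right)} = \sqrt{\frac{39}{2} - \frac{22583}{23282}} = \sqrt{\frac{215708}{11641}} = \frac{2 \sqrt{627764207}}{11641}$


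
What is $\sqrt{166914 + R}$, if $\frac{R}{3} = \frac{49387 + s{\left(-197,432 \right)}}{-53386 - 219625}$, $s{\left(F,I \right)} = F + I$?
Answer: $\frac{2 \sqrt{3110223842406267}}{273011} \approx 408.55$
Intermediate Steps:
$R = - \frac{148866}{273011}$ ($R = 3 \frac{49387 + \left(-197 + 432\right)}{-53386 - 219625} = 3 \frac{49387 + 235}{-273011} = 3 \cdot 49622 \left(- \frac{1}{273011}\right) = 3 \left(- \frac{49622}{273011}\right) = - \frac{148866}{273011} \approx -0.54527$)
$\sqrt{166914 + R} = \sqrt{166914 - \frac{148866}{273011}} = \sqrt{\frac{45569209188}{273011}} = \frac{2 \sqrt{3110223842406267}}{273011}$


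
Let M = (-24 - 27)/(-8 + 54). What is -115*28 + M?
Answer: -148171/46 ≈ -3221.1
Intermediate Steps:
M = -51/46 ≈ -1.1087
-115*28 + M = -115*28 - 51/46 = -3220 - 51/46 = -148171/46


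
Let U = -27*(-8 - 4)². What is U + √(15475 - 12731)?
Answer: -3888 + 14*√14 ≈ -3835.6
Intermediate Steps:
U = -3888 (U = -27*(-12)² = -27*144 = -3888)
U + √(15475 - 12731) = -3888 + √(15475 - 12731) = -3888 + √2744 = -3888 + 14*√14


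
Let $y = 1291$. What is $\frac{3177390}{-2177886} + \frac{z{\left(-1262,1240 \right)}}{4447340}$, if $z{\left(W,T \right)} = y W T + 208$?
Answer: $- \frac{183917776051383}{403574980135} \approx -455.72$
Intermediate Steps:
$z{\left(W,T \right)} = 208 + 1291 T W$ ($z{\left(W,T \right)} = 1291 W T + 208 = 1291 T W + 208 = 208 + 1291 T W$)
$\frac{3177390}{-2177886} + \frac{z{\left(-1262,1240 \right)}}{4447340} = \frac{3177390}{-2177886} + \frac{208 + 1291 \cdot 1240 \left(-1262\right)}{4447340} = 3177390 \left(- \frac{1}{2177886}\right) + \left(208 - 2020260080\right) \frac{1}{4447340} = - \frac{529565}{362981} - \frac{505064968}{1111835} = - \frac{183917776051383}{403574980135}$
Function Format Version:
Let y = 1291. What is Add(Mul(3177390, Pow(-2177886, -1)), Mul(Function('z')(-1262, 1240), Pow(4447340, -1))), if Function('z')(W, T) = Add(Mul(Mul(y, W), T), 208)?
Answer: Rational(-183917776051383, 403574980135) ≈ -455.72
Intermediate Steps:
Function('z')(W, T) = Add(208, Mul(1291, T, W)) (Function('z')(W, T) = Add(Mul(Mul(1291, W), T), 208) = Add(Mul(1291, T, W), 208) = Add(208, Mul(1291, T, W)))
Add(Mul(3177390, Pow(-2177886, -1)), Mul(Function('z')(-1262, 1240), Pow(4447340, -1))) = Add(Mul(3177390, Pow(-2177886, -1)), Mul(Add(208, Mul(1291, 1240, -1262)), Pow(4447340, -1))) = Add(Mul(3177390, Rational(-1, 2177886)), Mul(Add(208, -2020260080), Rational(1, 4447340))) = Add(Rational(-529565, 362981), Mul(-2020259872, Rational(1, 4447340))) = Add(Rational(-529565, 362981), Rational(-505064968, 1111835)) = Rational(-183917776051383, 403574980135)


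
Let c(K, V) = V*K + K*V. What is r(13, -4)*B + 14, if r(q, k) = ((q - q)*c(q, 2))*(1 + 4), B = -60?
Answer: 14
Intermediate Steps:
c(K, V) = 2*K*V (c(K, V) = K*V + K*V = 2*K*V)
r(q, k) = 0 (r(q, k) = ((q - q)*(2*q*2))*(1 + 4) = (0*(4*q))*5 = 0*5 = 0)
r(13, -4)*B + 14 = 0*(-60) + 14 = 0 + 14 = 14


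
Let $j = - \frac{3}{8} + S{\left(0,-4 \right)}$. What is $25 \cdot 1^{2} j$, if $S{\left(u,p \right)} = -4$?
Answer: $- \frac{875}{8} \approx -109.38$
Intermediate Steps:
$j = - \frac{35}{8}$ ($j = - \frac{3}{8} - 4 = - \frac{35}{8} \approx -4.375$)
$25 \cdot 1^{2} j = 25 \cdot 1^{2} \left(- \frac{35}{8}\right) = 25 \cdot 1 \left(- \frac{35}{8}\right) = 25 \left(- \frac{35}{8}\right) = - \frac{875}{8}$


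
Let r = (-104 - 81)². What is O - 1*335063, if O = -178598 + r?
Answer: -479436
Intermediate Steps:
r = 34225 (r = (-185)² = 34225)
O = -144373 (O = -178598 + 34225 = -144373)
O - 1*335063 = -144373 - 1*335063 = -144373 - 335063 = -479436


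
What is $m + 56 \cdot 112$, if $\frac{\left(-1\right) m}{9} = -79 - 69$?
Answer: $7604$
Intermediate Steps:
$m = 1332$ ($m = - 9 \left(-79 - 69\right) = \left(-9\right) \left(-148\right) = 1332$)
$m + 56 \cdot 112 = 1332 + 56 \cdot 112 = 1332 + 6272 = 7604$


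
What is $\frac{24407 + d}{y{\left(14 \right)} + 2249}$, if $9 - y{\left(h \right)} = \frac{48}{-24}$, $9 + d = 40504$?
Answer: $\frac{32451}{1130} \approx 28.718$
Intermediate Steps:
$d = 40495$ ($d = -9 + 40504 = 40495$)
$y{\left(h \right)} = 11$ ($y{\left(h \right)} = 9 - \frac{48}{-24} = 9 - 48 \left(- \frac{1}{24}\right) = 9 - -2 = 9 + 2 = 11$)
$\frac{24407 + d}{y{\left(14 \right)} + 2249} = \frac{24407 + 40495}{11 + 2249} = \frac{64902}{2260} = 64902 \cdot \frac{1}{2260} = \frac{32451}{1130}$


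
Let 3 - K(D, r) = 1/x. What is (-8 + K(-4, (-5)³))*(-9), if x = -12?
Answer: 177/4 ≈ 44.250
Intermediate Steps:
K(D, r) = 37/12 (K(D, r) = 3 - 1/(-12) = 3 - 1*(-1/12) = 3 + 1/12 = 37/12)
(-8 + K(-4, (-5)³))*(-9) = (-8 + 37/12)*(-9) = -59/12*(-9) = 177/4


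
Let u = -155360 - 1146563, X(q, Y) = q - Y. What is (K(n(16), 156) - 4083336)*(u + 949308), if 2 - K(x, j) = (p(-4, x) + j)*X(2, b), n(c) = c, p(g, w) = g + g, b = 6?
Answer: 1439636070330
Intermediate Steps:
p(g, w) = 2*g
u = -1301923
K(x, j) = -30 + 4*j (K(x, j) = 2 - (2*(-4) + j)*(2 - 1*6) = 2 - (-8 + j)*(2 - 6) = 2 - (-8 + j)*(-4) = 2 - (32 - 4*j) = 2 + (-32 + 4*j) = -30 + 4*j)
(K(n(16), 156) - 4083336)*(u + 949308) = ((-30 + 4*156) - 4083336)*(-1301923 + 949308) = ((-30 + 624) - 4083336)*(-352615) = (594 - 4083336)*(-352615) = -4082742*(-352615) = 1439636070330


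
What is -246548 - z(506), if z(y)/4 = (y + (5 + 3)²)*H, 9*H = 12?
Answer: -249588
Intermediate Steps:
H = 4/3 (H = (⅑)*12 = 4/3 ≈ 1.3333)
z(y) = 1024/3 + 16*y/3 (z(y) = 4*((y + (5 + 3)²)*(4/3)) = 4*((y + 8²)*(4/3)) = 4*((y + 64)*(4/3)) = 4*((64 + y)*(4/3)) = 4*(256/3 + 4*y/3) = 1024/3 + 16*y/3)
-246548 - z(506) = -246548 - (1024/3 + (16/3)*506) = -246548 - (1024/3 + 8096/3) = -246548 - 1*3040 = -246548 - 3040 = -249588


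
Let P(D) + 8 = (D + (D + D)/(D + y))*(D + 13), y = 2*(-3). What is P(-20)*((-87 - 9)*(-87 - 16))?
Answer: 15583488/13 ≈ 1.1987e+6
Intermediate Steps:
y = -6
P(D) = -8 + (13 + D)*(D + 2*D/(-6 + D)) (P(D) = -8 + (D + (D + D)/(D - 6))*(D + 13) = -8 + (D + (2*D)/(-6 + D))*(13 + D) = -8 + (D + 2*D/(-6 + D))*(13 + D) = -8 + (13 + D)*(D + 2*D/(-6 + D)))
P(-20)*((-87 - 9)*(-87 - 16)) = ((48 + (-20)**3 - 60*(-20) + 9*(-20)**2)/(-6 - 20))*((-87 - 9)*(-87 - 16)) = ((48 - 8000 + 1200 + 9*400)/(-26))*(-96*(-103)) = -(48 - 8000 + 1200 + 3600)/26*9888 = -1/26*(-3152)*9888 = (1576/13)*9888 = 15583488/13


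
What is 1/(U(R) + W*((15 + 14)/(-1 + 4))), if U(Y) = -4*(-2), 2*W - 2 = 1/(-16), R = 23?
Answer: 96/1667 ≈ 0.057588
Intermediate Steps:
W = 31/32 (W = 1 + (½)/(-16) = 1 + (½)*(-1/16) = 1 - 1/32 = 31/32 ≈ 0.96875)
U(Y) = 8
1/(U(R) + W*((15 + 14)/(-1 + 4))) = 1/(8 + 31*((15 + 14)/(-1 + 4))/32) = 1/(8 + 31*(29/3)/32) = 1/(8 + 31*(29*(⅓))/32) = 1/(8 + (31/32)*(29/3)) = 1/(8 + 899/96) = 1/(1667/96) = 96/1667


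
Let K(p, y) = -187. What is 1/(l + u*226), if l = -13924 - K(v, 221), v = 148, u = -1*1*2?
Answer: -1/14189 ≈ -7.0477e-5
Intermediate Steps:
u = -2 (u = -1*2 = -2)
l = -13737 (l = -13924 - 1*(-187) = -13924 + 187 = -13737)
1/(l + u*226) = 1/(-13737 - 2*226) = 1/(-13737 - 452) = 1/(-14189) = -1/14189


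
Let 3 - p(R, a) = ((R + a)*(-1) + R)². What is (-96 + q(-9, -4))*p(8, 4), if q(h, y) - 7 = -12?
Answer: 1313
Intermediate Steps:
q(h, y) = -5 (q(h, y) = 7 - 12 = -5)
p(R, a) = 3 - a² (p(R, a) = 3 - ((R + a)*(-1) + R)² = 3 - ((-R - a) + R)² = 3 - (-a)² = 3 - a²)
(-96 + q(-9, -4))*p(8, 4) = (-96 - 5)*(3 - 1*4²) = -101*(3 - 1*16) = -101*(3 - 16) = -101*(-13) = 1313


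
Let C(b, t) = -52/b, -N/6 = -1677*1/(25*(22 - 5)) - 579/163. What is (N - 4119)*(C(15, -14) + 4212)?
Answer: -5938812241544/346375 ≈ -1.7146e+7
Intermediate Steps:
N = 3116556/69275 (N = -6*(-1677*1/(25*(22 - 5)) - 579/163) = -6*(-1677/(25*17) - 579*1/163) = -6*(-1677/425 - 579/163) = -6*(-519426/69275) = 3116556/69275 ≈ 44.988)
(N - 4119)*(C(15, -14) + 4212) = (3116556/69275 - 4119)*(-52/15 + 4212) = -282227169*(-52*1/15 + 4212)/69275 = -282227169*(-52/15 + 4212)/69275 = -282227169/69275*63128/15 = -5938812241544/346375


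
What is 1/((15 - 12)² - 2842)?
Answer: -1/2833 ≈ -0.00035298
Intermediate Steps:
1/((15 - 12)² - 2842) = 1/(3² - 2842) = 1/(9 - 2842) = 1/(-2833) = -1/2833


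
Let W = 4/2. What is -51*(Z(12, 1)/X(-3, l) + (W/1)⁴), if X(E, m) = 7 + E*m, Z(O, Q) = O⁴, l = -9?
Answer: -31920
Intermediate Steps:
W = 2 (W = 4*(½) = 2)
-51*(Z(12, 1)/X(-3, l) + (W/1)⁴) = -51*(12⁴/(7 - 3*(-9)) + (2/1)⁴) = -51*(20736/(7 + 27) + (2*1)⁴) = -51*(20736/34 + 2⁴) = -51*(20736*(1/34) + 16) = -51*(10368/17 + 16) = -51*10640/17 = -31920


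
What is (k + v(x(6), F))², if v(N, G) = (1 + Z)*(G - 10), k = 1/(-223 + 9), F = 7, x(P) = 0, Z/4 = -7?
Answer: 300432889/45796 ≈ 6560.2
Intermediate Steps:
Z = -28 (Z = 4*(-7) = -28)
k = -1/214 (k = 1/(-214) = -1/214 ≈ -0.0046729)
v(N, G) = 270 - 27*G (v(N, G) = (1 - 28)*(G - 10) = -27*(-10 + G) = 270 - 27*G)
(k + v(x(6), F))² = (-1/214 + (270 - 27*7))² = (-1/214 + (270 - 189))² = (-1/214 + 81)² = (17333/214)² = 300432889/45796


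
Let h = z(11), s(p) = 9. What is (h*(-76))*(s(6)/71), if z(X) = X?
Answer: -7524/71 ≈ -105.97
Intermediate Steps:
h = 11
(h*(-76))*(s(6)/71) = (11*(-76))*(9/71) = -7524/71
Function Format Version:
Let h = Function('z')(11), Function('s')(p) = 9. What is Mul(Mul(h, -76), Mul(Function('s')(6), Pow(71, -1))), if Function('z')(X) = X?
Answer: Rational(-7524, 71) ≈ -105.97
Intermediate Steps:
h = 11
Mul(Mul(h, -76), Mul(Function('s')(6), Pow(71, -1))) = Mul(Mul(11, -76), Mul(9, Pow(71, -1))) = Mul(-836, Mul(9, Rational(1, 71))) = Mul(-836, Rational(9, 71)) = Rational(-7524, 71)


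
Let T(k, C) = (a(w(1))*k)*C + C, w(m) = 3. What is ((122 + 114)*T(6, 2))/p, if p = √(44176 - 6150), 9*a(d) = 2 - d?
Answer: 236*√38026/57039 ≈ 0.80683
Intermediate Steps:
a(d) = 2/9 - d/9 (a(d) = (2 - d)/9 = 2/9 - d/9)
p = √38026 ≈ 195.00
T(k, C) = C - C*k/9 (T(k, C) = ((2/9 - ⅑*3)*k)*C + C = ((2/9 - ⅓)*k)*C + C = (-k/9)*C + C = -C*k/9 + C = C - C*k/9)
((122 + 114)*T(6, 2))/p = ((122 + 114)*((⅑)*2*(9 - 1*6)))/(√38026) = (236*((⅑)*2*(9 - 6)))*(√38026/38026) = (236*((⅑)*2*3))*(√38026/38026) = (236*(⅔))*(√38026/38026) = 472*(√38026/38026)/3 = 236*√38026/57039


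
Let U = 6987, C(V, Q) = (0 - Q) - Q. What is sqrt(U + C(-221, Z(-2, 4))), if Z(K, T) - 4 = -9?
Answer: sqrt(6997) ≈ 83.648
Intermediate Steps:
Z(K, T) = -5 (Z(K, T) = 4 - 9 = -5)
C(V, Q) = -2*Q (C(V, Q) = -Q - Q = -2*Q)
sqrt(U + C(-221, Z(-2, 4))) = sqrt(6987 - 2*(-5)) = sqrt(6987 + 10) = sqrt(6997)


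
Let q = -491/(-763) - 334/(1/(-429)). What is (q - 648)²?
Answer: 11844683923891225/582169 ≈ 2.0346e+10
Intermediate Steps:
q = 109327709/763 (q = -491*(-1/763) - 334/(-1/429) = 491/763 - 334*(-429) = 491/763 + 143286 = 109327709/763 ≈ 1.4329e+5)
(q - 648)² = (109327709/763 - 648)² = (108833285/763)² = 11844683923891225/582169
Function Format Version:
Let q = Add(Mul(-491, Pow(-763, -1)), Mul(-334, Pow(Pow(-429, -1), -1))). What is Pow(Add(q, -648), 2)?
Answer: Rational(11844683923891225, 582169) ≈ 2.0346e+10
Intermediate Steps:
q = Rational(109327709, 763) (q = Add(Mul(-491, Rational(-1, 763)), Mul(-334, Pow(Rational(-1, 429), -1))) = Add(Rational(491, 763), Mul(-334, -429)) = Add(Rational(491, 763), 143286) = Rational(109327709, 763) ≈ 1.4329e+5)
Pow(Add(q, -648), 2) = Pow(Add(Rational(109327709, 763), -648), 2) = Pow(Rational(108833285, 763), 2) = Rational(11844683923891225, 582169)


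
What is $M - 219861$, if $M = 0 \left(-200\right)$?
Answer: $-219861$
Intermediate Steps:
$M = 0$
$M - 219861 = 0 - 219861 = -219861$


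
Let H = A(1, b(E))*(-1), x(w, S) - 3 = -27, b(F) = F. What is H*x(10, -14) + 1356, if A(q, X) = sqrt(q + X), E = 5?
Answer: 1356 + 24*sqrt(6) ≈ 1414.8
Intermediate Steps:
A(q, X) = sqrt(X + q)
x(w, S) = -24 (x(w, S) = 3 - 27 = -24)
H = -sqrt(6) (H = sqrt(5 + 1)*(-1) = sqrt(6)*(-1) = -sqrt(6) ≈ -2.4495)
H*x(10, -14) + 1356 = -sqrt(6)*(-24) + 1356 = 24*sqrt(6) + 1356 = 1356 + 24*sqrt(6)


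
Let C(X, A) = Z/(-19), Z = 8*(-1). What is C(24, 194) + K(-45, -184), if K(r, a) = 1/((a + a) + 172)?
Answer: 1549/3724 ≈ 0.41595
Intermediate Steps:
Z = -8
K(r, a) = 1/(172 + 2*a) (K(r, a) = 1/(2*a + 172) = 1/(172 + 2*a))
C(X, A) = 8/19 (C(X, A) = -8/(-19) = -8*(-1/19) = 8/19)
C(24, 194) + K(-45, -184) = 8/19 + 1/(2*(86 - 184)) = 8/19 + (½)/(-98) = 8/19 + (½)*(-1/98) = 8/19 - 1/196 = 1549/3724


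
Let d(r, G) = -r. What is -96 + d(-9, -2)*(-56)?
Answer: -600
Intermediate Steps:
-96 + d(-9, -2)*(-56) = -96 - 1*(-9)*(-56) = -96 + 9*(-56) = -96 - 504 = -600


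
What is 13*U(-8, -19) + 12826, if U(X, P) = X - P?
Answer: 12969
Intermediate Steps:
13*U(-8, -19) + 12826 = 13*(-8 - 1*(-19)) + 12826 = 13*(-8 + 19) + 12826 = 13*11 + 12826 = 143 + 12826 = 12969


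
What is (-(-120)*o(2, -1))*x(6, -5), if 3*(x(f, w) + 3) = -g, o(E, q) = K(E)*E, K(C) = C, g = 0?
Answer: -1440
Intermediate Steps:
o(E, q) = E² (o(E, q) = E*E = E²)
x(f, w) = -3 (x(f, w) = -3 + (-1*0)/3 = -3 + (⅓)*0 = -3 + 0 = -3)
(-(-120)*o(2, -1))*x(6, -5) = -(-120)*2²*(-3) = -(-120)*4*(-3) = -24*(-20)*(-3) = 480*(-3) = -1440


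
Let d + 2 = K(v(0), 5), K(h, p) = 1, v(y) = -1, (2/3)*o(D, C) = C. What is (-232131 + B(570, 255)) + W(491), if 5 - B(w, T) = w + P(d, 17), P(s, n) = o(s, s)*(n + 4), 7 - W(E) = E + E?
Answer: -467279/2 ≈ -2.3364e+5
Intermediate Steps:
o(D, C) = 3*C/2
d = -1 (d = -2 + 1 = -1)
W(E) = 7 - 2*E (W(E) = 7 - (E + E) = 7 - 2*E)
P(s, n) = 3*s*(4 + n)/2 (P(s, n) = (3*s/2)*(n + 4) = (3*s/2)*(4 + n) = 3*s*(4 + n)/2)
B(w, T) = 73/2 - w (B(w, T) = 5 - (w + (3/2)*(-1)*(4 + 17)) = 5 - (w + (3/2)*(-1)*21) = 5 - (w - 63/2) = 5 - (-63/2 + w) = 5 + (63/2 - w) = 73/2 - w)
(-232131 + B(570, 255)) + W(491) = (-232131 + (73/2 - 1*570)) + (7 - 2*491) = (-232131 + (73/2 - 570)) + (7 - 982) = (-232131 - 1067/2) - 975 = -465329/2 - 975 = -467279/2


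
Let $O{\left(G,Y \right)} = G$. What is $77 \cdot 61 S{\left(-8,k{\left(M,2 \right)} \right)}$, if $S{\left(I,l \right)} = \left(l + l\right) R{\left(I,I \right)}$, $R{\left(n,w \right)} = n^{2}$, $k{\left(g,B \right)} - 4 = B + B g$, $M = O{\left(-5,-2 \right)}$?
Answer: $-2404864$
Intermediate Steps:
$M = -5$
$k{\left(g,B \right)} = 4 + B + B g$ ($k{\left(g,B \right)} = 4 + \left(B + B g\right) = 4 + B + B g$)
$S{\left(I,l \right)} = 2 l I^{2}$ ($S{\left(I,l \right)} = \left(l + l\right) I^{2} = 2 l I^{2}$)
$77 \cdot 61 S{\left(-8,k{\left(M,2 \right)} \right)} = 77 \cdot 61 \cdot 2 \left(4 + 2 + 2 \left(-5\right)\right) \left(-8\right)^{2} = 4697 \cdot 2 \left(4 + 2 - 10\right) 64 = 4697 \cdot 2 \left(-4\right) 64 = 4697 \left(-512\right) = -2404864$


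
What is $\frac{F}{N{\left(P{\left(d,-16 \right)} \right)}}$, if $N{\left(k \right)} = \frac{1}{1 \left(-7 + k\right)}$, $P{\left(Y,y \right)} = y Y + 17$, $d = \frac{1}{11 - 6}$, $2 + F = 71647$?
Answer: $487186$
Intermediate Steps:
$F = 71645$ ($F = -2 + 71647 = 71645$)
$d = \frac{1}{5} \approx 0.2$
$P{\left(Y,y \right)} = 17 + Y y$ ($P{\left(Y,y \right)} = Y y + 17 = 17 + Y y$)
$N{\left(k \right)} = \frac{1}{-7 + k}$
$\frac{F}{N{\left(P{\left(d,-16 \right)} \right)}} = \frac{71645}{\frac{1}{-7 + \left(17 + \frac{1}{5} \left(-16\right)\right)}} = \frac{71645}{\frac{1}{-7 + \left(17 - \frac{16}{5}\right)}} = \frac{71645}{\frac{1}{-7 + \frac{69}{5}}} = \frac{71645}{\frac{1}{\frac{34}{5}}} = \frac{71645}{\frac{5}{34}} = 71645 \cdot \frac{34}{5} = 487186$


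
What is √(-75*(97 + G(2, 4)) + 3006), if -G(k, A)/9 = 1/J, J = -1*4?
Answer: I*√17751/2 ≈ 66.616*I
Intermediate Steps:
J = -4
G(k, A) = 9/4 (G(k, A) = -9/(-4) = -9*(-¼) = 9/4)
√(-75*(97 + G(2, 4)) + 3006) = √(-75*(97 + 9/4) + 3006) = √(-75*397/4 + 3006) = √(-1*29775/4 + 3006) = √(-29775/4 + 3006) = √(-17751/4) = I*√17751/2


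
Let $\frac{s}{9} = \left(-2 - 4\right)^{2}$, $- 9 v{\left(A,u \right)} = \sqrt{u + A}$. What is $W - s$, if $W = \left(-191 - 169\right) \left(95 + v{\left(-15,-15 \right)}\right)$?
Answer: $-34524 + 40 i \sqrt{30} \approx -34524.0 + 219.09 i$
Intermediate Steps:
$v{\left(A,u \right)} = - \frac{\sqrt{A + u}}{9}$ ($v{\left(A,u \right)} = - \frac{\sqrt{u + A}}{9} = - \frac{\sqrt{A + u}}{9}$)
$W = -34200 + 40 i \sqrt{30}$ ($W = \left(-191 - 169\right) \left(95 - \frac{\sqrt{-15 - 15}}{9}\right) = - 360 \left(95 - \frac{\sqrt{-30}}{9}\right) = - 360 \left(95 - \frac{i \sqrt{30}}{9}\right) = -34200 + 40 i \sqrt{30} \approx -34200.0 + 219.09 i$)
$s = 324$ ($s = 9 \left(-2 - 4\right)^{2} = 9 \left(-6\right)^{2} = 9 \cdot 36 = 324$)
$W - s = \left(-34200 + 40 i \sqrt{30}\right) - 324 = -34524 + 40 i \sqrt{30}$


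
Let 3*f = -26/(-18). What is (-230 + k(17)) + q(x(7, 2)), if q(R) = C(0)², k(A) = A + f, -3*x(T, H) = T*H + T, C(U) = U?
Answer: -5738/27 ≈ -212.52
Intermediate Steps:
f = 13/27 (f = (-26/(-18))/3 = (-26*(-1/18))/3 = (⅓)*(13/9) = 13/27 ≈ 0.48148)
x(T, H) = -T/3 - H*T/3 (x(T, H) = -(T*H + T)/3 = -(H*T + T)/3 = -(T + H*T)/3 = -T/3 - H*T/3)
k(A) = 13/27 + A (k(A) = A + 13/27 = 13/27 + A)
q(R) = 0 (q(R) = 0² = 0)
(-230 + k(17)) + q(x(7, 2)) = (-230 + (13/27 + 17)) + 0 = (-230 + 472/27) + 0 = -5738/27 + 0 = -5738/27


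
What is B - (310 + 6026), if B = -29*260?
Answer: -13876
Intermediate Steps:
B = -7540
B - (310 + 6026) = -7540 - (310 + 6026) = -7540 - 1*6336 = -7540 - 6336 = -13876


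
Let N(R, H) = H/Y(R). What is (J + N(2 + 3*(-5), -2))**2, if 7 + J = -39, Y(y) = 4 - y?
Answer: 614656/289 ≈ 2126.8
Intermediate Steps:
N(R, H) = H/(4 - R)
J = -46 (J = -7 - 39 = -46)
(J + N(2 + 3*(-5), -2))**2 = (-46 - 1*(-2)/(-4 + (2 + 3*(-5))))**2 = (-46 - 1*(-2)/(-4 + (2 - 15)))**2 = (-46 - 1*(-2)/(-4 - 13))**2 = (-46 - 1*(-2)/(-17))**2 = (-46 - 1*(-2)*(-1/17))**2 = (-46 - 2/17)**2 = (-784/17)**2 = 614656/289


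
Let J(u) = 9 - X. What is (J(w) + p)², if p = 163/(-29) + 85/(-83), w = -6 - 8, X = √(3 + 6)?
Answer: 2408704/5793649 ≈ 0.41575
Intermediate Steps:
X = 3 (X = √9 = 3)
w = -14
J(u) = 6 (J(u) = 9 - 1*3 = 9 - 3 = 6)
p = -15994/2407 (p = 163*(-1/29) + 85*(-1/83) = -163/29 - 85/83 = -15994/2407 ≈ -6.6448)
(J(w) + p)² = (6 - 15994/2407)² = (-1552/2407)² = 2408704/5793649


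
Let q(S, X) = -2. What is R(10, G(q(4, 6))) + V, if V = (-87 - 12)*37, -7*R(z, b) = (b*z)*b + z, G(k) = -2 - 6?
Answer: -26291/7 ≈ -3755.9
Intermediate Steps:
G(k) = -8
R(z, b) = -z/7 - z*b**2/7 (R(z, b) = -((b*z)*b + z)/7 = -(z*b**2 + z)/7 = -(z + z*b**2)/7 = -z/7 - z*b**2/7)
V = -3663 (V = -99*37 = -3663)
R(10, G(q(4, 6))) + V = -1/7*10*(1 + (-8)**2) - 3663 = -1/7*10*(1 + 64) - 3663 = -1/7*10*65 - 3663 = -650/7 - 3663 = -26291/7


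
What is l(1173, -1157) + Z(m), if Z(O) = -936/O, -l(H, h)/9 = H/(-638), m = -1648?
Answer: 562347/32857 ≈ 17.115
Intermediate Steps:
l(H, h) = 9*H/638 (l(H, h) = -9*H/(-638) = -9*H*(-1)/638 = -(-9)*H/638 = 9*H/638)
l(1173, -1157) + Z(m) = (9/638)*1173 - 936/(-1648) = 10557/638 - 936*(-1/1648) = 10557/638 + 117/206 = 562347/32857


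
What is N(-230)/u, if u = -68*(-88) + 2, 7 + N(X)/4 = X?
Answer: -474/2993 ≈ -0.15837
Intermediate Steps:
N(X) = -28 + 4*X
u = 5986 (u = 5984 + 2 = 5986)
N(-230)/u = (-28 + 4*(-230))/5986 = (-28 - 920)*(1/5986) = -948*1/5986 = -474/2993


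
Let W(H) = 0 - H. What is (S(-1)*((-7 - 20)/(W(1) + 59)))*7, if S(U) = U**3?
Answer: 189/58 ≈ 3.2586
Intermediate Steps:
W(H) = -H
(S(-1)*((-7 - 20)/(W(1) + 59)))*7 = ((-1)**3*((-7 - 20)/(-1*1 + 59)))*7 = -(-27)/(-1 + 59)*7 = -(-27)/58*7 = -1*(-27/58)*7 = (27/58)*7 = 189/58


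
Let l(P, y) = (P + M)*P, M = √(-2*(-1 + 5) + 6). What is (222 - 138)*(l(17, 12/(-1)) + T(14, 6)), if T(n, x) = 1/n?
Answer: 24282 + 1428*I*√2 ≈ 24282.0 + 2019.5*I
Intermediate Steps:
M = I*√2 (M = √(-2*4 + 6) = √(-8 + 6) = √(-2) = I*√2 ≈ 1.4142*I)
l(P, y) = P*(P + I*√2) (l(P, y) = (P + I*√2)*P = P*(P + I*√2))
(222 - 138)*(l(17, 12/(-1)) + T(14, 6)) = (222 - 138)*(17*(17 + I*√2) + 1/14) = 84*((289 + 17*I*√2) + 1/14) = 84*(4047/14 + 17*I*√2) = 24282 + 1428*I*√2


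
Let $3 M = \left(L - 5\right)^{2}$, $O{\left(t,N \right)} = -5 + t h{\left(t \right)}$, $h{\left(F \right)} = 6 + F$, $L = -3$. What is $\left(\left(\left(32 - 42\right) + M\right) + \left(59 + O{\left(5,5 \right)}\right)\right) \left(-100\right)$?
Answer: $- \frac{36100}{3} \approx -12033.0$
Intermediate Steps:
$O{\left(t,N \right)} = -5 + t \left(6 + t\right)$
$M = \frac{64}{3}$ ($M = \frac{\left(-3 - 5\right)^{2}}{3} = \frac{\left(-8\right)^{2}}{3} = \frac{1}{3} \cdot 64 = \frac{64}{3} \approx 21.333$)
$\left(\left(\left(32 - 42\right) + M\right) + \left(59 + O{\left(5,5 \right)}\right)\right) \left(-100\right) = \left(\left(\left(32 - 42\right) + \frac{64}{3}\right) - \left(-54 - 5 \left(6 + 5\right)\right)\right) \left(-100\right) = \left(\left(-10 + \frac{64}{3}\right) + \left(59 + \left(-5 + 5 \cdot 11\right)\right)\right) \left(-100\right) = \left(\frac{34}{3} + \left(59 + \left(-5 + 55\right)\right)\right) \left(-100\right) = \left(\frac{34}{3} + \left(59 + 50\right)\right) \left(-100\right) = \left(\frac{34}{3} + 109\right) \left(-100\right) = \frac{361}{3} \left(-100\right) = - \frac{36100}{3}$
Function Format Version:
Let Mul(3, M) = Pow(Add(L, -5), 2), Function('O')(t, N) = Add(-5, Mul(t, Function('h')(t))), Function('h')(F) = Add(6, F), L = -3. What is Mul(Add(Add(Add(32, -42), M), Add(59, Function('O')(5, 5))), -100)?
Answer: Rational(-36100, 3) ≈ -12033.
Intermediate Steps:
Function('O')(t, N) = Add(-5, Mul(t, Add(6, t)))
M = Rational(64, 3) (M = Mul(Rational(1, 3), Pow(Add(-3, -5), 2)) = Mul(Rational(1, 3), Pow(-8, 2)) = Mul(Rational(1, 3), 64) = Rational(64, 3) ≈ 21.333)
Mul(Add(Add(Add(32, -42), M), Add(59, Function('O')(5, 5))), -100) = Mul(Add(Add(Add(32, -42), Rational(64, 3)), Add(59, Add(-5, Mul(5, Add(6, 5))))), -100) = Mul(Add(Add(-10, Rational(64, 3)), Add(59, Add(-5, Mul(5, 11)))), -100) = Mul(Add(Rational(34, 3), Add(59, Add(-5, 55))), -100) = Mul(Add(Rational(34, 3), Add(59, 50)), -100) = Mul(Add(Rational(34, 3), 109), -100) = Mul(Rational(361, 3), -100) = Rational(-36100, 3)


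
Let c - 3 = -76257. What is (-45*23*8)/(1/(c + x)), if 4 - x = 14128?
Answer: 748329840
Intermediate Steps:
c = -76254 (c = 3 - 76257 = -76254)
x = -14124 (x = 4 - 1*14128 = 4 - 14128 = -14124)
(-45*23*8)/(1/(c + x)) = (-45*23*8)/(1/(-76254 - 14124)) = (-1035*8)/(1/(-90378)) = -8280/(-1/90378) = -8280*(-90378) = 748329840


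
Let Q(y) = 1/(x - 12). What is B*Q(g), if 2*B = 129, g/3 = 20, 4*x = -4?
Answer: -129/26 ≈ -4.9615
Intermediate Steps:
x = -1 (x = (¼)*(-4) = -1)
g = 60 (g = 3*20 = 60)
B = 129/2 (B = (½)*129 = 129/2 ≈ 64.500)
Q(y) = -1/13 (Q(y) = 1/(-1 - 12) = 1/(-13) = -1/13)
B*Q(g) = (129/2)*(-1/13) = -129/26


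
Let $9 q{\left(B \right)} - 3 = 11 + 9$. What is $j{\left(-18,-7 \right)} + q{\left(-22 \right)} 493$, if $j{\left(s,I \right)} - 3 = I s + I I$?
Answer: $\frac{12941}{9} \approx 1437.9$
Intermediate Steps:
$q{\left(B \right)} = \frac{23}{9}$ ($q{\left(B \right)} = \frac{1}{3} + \frac{11 + 9}{9} = \frac{1}{3} + \frac{1}{9} \cdot 20 = \frac{1}{3} + \frac{20}{9} = \frac{23}{9}$)
$j{\left(s,I \right)} = 3 + I^{2} + I s$ ($j{\left(s,I \right)} = 3 + \left(I s + I I\right) = 3 + \left(I s + I^{2}\right) = 3 + \left(I^{2} + I s\right) = 3 + I^{2} + I s$)
$j{\left(-18,-7 \right)} + q{\left(-22 \right)} 493 = \left(3 + \left(-7\right)^{2} - -126\right) + \frac{23}{9} \cdot 493 = \left(3 + 49 + 126\right) + \frac{11339}{9} = 178 + \frac{11339}{9} = \frac{12941}{9}$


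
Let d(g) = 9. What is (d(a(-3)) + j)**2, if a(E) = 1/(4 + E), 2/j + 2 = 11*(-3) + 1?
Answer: 23104/289 ≈ 79.945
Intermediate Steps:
j = -1/17 (j = 2/(-2 + (11*(-3) + 1)) = 2/(-2 + (-33 + 1)) = 2/(-2 - 32) = 2/(-34) = 2*(-1/34) = -1/17 ≈ -0.058824)
(d(a(-3)) + j)**2 = (9 - 1/17)**2 = (152/17)**2 = 23104/289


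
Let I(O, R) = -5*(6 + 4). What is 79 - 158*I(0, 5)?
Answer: 7979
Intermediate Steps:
I(O, R) = -50 (I(O, R) = -5*10 = -50)
79 - 158*I(0, 5) = 79 - 158*(-50) = 79 + 7900 = 7979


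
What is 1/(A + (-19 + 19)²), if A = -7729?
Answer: -1/7729 ≈ -0.00012938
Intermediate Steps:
1/(A + (-19 + 19)²) = 1/(-7729 + (-19 + 19)²) = 1/(-7729 + 0²) = 1/(-7729 + 0) = 1/(-7729) = -1/7729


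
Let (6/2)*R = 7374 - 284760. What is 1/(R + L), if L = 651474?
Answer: 1/559012 ≈ 1.7889e-6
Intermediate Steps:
R = -92462 (R = (7374 - 284760)/3 = (⅓)*(-277386) = -92462)
1/(R + L) = 1/(-92462 + 651474) = 1/559012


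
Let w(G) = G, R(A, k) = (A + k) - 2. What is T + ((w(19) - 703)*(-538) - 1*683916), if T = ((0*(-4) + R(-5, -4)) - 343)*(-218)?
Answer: -238752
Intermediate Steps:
R(A, k) = -2 + A + k
T = 77172 (T = ((0*(-4) + (-2 - 5 - 4)) - 343)*(-218) = ((0 - 11) - 343)*(-218) = (-11 - 343)*(-218) = -354*(-218) = 77172)
T + ((w(19) - 703)*(-538) - 1*683916) = 77172 + ((19 - 703)*(-538) - 1*683916) = 77172 + (-684*(-538) - 683916) = 77172 + (367992 - 683916) = 77172 - 315924 = -238752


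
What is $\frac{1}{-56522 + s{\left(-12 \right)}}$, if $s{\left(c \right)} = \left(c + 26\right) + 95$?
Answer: $- \frac{1}{56413} \approx -1.7726 \cdot 10^{-5}$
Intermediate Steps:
$s{\left(c \right)} = 121 + c$ ($s{\left(c \right)} = \left(26 + c\right) + 95 = 121 + c$)
$\frac{1}{-56522 + s{\left(-12 \right)}} = \frac{1}{-56522 + \left(121 - 12\right)} = \frac{1}{-56522 + 109} = \frac{1}{-56413} = - \frac{1}{56413}$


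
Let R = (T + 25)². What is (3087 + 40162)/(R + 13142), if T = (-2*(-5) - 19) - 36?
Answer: 709/222 ≈ 3.1937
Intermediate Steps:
T = -45 (T = (10 - 19) - 36 = -9 - 36 = -45)
R = 400 (R = (-45 + 25)² = (-20)² = 400)
(3087 + 40162)/(R + 13142) = (3087 + 40162)/(400 + 13142) = 43249/13542 = 43249*(1/13542) = 709/222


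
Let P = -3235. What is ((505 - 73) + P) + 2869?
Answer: 66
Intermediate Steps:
((505 - 73) + P) + 2869 = ((505 - 73) - 3235) + 2869 = (432 - 3235) + 2869 = -2803 + 2869 = 66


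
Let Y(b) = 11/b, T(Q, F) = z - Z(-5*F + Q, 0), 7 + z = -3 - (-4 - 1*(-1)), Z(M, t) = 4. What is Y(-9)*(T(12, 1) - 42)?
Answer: 583/9 ≈ 64.778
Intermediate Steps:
z = -7 (z = -7 + (-3 - (-4 - 1*(-1))) = -7 + (-3 - (-4 + 1)) = -7 + (-3 - 1*(-3)) = -7 + (-3 + 3) = -7 + 0 = -7)
T(Q, F) = -11 (T(Q, F) = -7 - 1*4 = -7 - 4 = -11)
Y(-9)*(T(12, 1) - 42) = (11/(-9))*(-11 - 42) = (11*(-1/9))*(-53) = -11/9*(-53) = 583/9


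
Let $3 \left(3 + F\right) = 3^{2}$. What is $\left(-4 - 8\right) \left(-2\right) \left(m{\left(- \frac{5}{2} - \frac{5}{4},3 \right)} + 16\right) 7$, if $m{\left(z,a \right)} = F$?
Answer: $2688$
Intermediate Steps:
$F = 0$ ($F = -3 + \frac{3^{2}}{3} = -3 + \frac{1}{3} \cdot 9 = -3 + 3 = 0$)
$m{\left(z,a \right)} = 0$
$\left(-4 - 8\right) \left(-2\right) \left(m{\left(- \frac{5}{2} - \frac{5}{4},3 \right)} + 16\right) 7 = \left(-4 - 8\right) \left(-2\right) \left(0 + 16\right) 7 = \left(-12\right) \left(-2\right) 16 \cdot 7 = 24 \cdot 112 = 2688$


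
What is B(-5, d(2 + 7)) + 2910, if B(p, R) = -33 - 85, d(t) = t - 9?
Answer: 2792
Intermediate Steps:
d(t) = -9 + t
B(p, R) = -118
B(-5, d(2 + 7)) + 2910 = -118 + 2910 = 2792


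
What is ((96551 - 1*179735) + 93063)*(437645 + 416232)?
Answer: 8435450883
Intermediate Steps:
((96551 - 1*179735) + 93063)*(437645 + 416232) = ((96551 - 179735) + 93063)*853877 = (-83184 + 93063)*853877 = 9879*853877 = 8435450883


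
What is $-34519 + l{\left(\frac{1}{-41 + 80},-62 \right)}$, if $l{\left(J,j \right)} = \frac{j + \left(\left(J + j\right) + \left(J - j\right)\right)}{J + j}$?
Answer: $- \frac{83430007}{2417} \approx -34518.0$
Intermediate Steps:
$l{\left(J,j \right)} = \frac{j + 2 J}{J + j}$
$-34519 + l{\left(\frac{1}{-41 + 80},-62 \right)} = -34519 + \frac{-62 + \frac{2}{-41 + 80}}{\frac{1}{-41 + 80} - 62} = -34519 + \frac{-62 + \frac{2}{39}}{\frac{1}{39} - 62} = -34519 + \frac{-62 + 2 \cdot \frac{1}{39}}{\frac{1}{39} - 62} = -34519 + \frac{-62 + \frac{2}{39}}{- \frac{2417}{39}} = -34519 - - \frac{2416}{2417} = -34519 + \frac{2416}{2417} = - \frac{83430007}{2417}$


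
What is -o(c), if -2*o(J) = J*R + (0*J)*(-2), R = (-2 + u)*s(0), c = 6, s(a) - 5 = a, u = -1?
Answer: -45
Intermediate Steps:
s(a) = 5 + a
R = -15 (R = (-2 - 1)*(5 + 0) = -3*5 = -15)
o(J) = 15*J/2 (o(J) = -(J*(-15) + (0*J)*(-2))/2 = -(-15*J + 0*(-2))/2 = -(-15*J + 0)/2 = -(-15)*J/2 = 15*J/2)
-o(c) = -15*6/2 = -1*45 = -45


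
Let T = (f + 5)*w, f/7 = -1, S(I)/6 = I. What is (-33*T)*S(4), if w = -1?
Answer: -1584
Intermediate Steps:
S(I) = 6*I
f = -7 (f = 7*(-1) = -7)
T = 2 (T = (-7 + 5)*(-1) = -2*(-1) = 2)
(-33*T)*S(4) = (-33*2)*(6*4) = -66*24 = -1584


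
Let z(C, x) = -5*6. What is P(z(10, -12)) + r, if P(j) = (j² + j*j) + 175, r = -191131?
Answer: -189156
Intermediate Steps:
z(C, x) = -30
P(j) = 175 + 2*j² (P(j) = (j² + j²) + 175 = 2*j² + 175 = 175 + 2*j²)
P(z(10, -12)) + r = (175 + 2*(-30)²) - 191131 = (175 + 2*900) - 191131 = (175 + 1800) - 191131 = 1975 - 191131 = -189156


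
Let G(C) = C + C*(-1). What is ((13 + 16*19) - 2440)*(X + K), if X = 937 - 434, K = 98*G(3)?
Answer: -1067869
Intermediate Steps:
G(C) = 0 (G(C) = C - C = 0)
K = 0 (K = 98*0 = 0)
X = 503
((13 + 16*19) - 2440)*(X + K) = ((13 + 16*19) - 2440)*(503 + 0) = ((13 + 304) - 2440)*503 = (317 - 2440)*503 = -2123*503 = -1067869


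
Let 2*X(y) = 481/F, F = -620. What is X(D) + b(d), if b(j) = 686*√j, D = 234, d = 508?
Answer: -481/1240 + 1372*√127 ≈ 15461.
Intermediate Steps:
X(y) = -481/1240 (X(y) = (481/(-620))/2 = (481*(-1/620))/2 = (½)*(-481/620) = -481/1240)
X(D) + b(d) = -481/1240 + 686*√508 = -481/1240 + 686*(2*√127) = -481/1240 + 1372*√127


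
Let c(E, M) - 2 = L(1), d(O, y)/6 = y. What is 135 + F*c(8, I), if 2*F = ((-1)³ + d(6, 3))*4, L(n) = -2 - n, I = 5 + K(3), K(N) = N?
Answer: 101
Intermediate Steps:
d(O, y) = 6*y
I = 8 (I = 5 + 3 = 8)
c(E, M) = -1 (c(E, M) = 2 + (-2 - 1*1) = 2 + (-2 - 1) = 2 - 3 = -1)
F = 34 (F = (((-1)³ + 6*3)*4)/2 = ((-1 + 18)*4)/2 = (17*4)/2 = (½)*68 = 34)
135 + F*c(8, I) = 135 + 34*(-1) = 135 - 34 = 101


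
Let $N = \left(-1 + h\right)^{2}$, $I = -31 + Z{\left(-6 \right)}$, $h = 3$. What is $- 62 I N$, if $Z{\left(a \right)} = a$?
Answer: $9176$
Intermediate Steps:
$I = -37$ ($I = -31 - 6 = -37$)
$N = 4$ ($N = \left(-1 + 3\right)^{2} = 2^{2} = 4$)
$- 62 I N = \left(-62\right) \left(-37\right) 4 = 2294 \cdot 4 = 9176$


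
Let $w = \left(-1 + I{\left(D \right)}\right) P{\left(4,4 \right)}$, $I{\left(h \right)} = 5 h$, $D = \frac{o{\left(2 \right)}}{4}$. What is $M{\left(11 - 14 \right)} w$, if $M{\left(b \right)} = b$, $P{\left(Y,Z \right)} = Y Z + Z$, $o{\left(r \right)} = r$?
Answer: $-90$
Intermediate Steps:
$P{\left(Y,Z \right)} = Z + Y Z$
$D = \frac{1}{2}$ ($D = \frac{2}{4} = 2 \cdot \frac{1}{4} = \frac{1}{2} \approx 0.5$)
$w = 30$ ($w = \left(-1 + 5 \cdot \frac{1}{2}\right) 4 \left(1 + 4\right) = \left(-1 + \frac{5}{2}\right) 4 \cdot 5 = \frac{3}{2} \cdot 20 = 30$)
$M{\left(11 - 14 \right)} w = \left(11 - 14\right) 30 = \left(-3\right) 30 = -90$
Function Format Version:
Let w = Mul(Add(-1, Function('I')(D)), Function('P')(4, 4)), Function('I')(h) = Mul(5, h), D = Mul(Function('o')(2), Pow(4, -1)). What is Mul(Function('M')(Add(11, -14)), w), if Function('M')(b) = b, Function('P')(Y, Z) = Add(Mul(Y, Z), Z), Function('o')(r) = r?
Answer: -90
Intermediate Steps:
Function('P')(Y, Z) = Add(Z, Mul(Y, Z))
D = Rational(1, 2) (D = Mul(2, Pow(4, -1)) = Mul(2, Rational(1, 4)) = Rational(1, 2) ≈ 0.50000)
w = 30 (w = Mul(Add(-1, Mul(5, Rational(1, 2))), Mul(4, Add(1, 4))) = Mul(Add(-1, Rational(5, 2)), Mul(4, 5)) = Mul(Rational(3, 2), 20) = 30)
Mul(Function('M')(Add(11, -14)), w) = Mul(Add(11, -14), 30) = Mul(-3, 30) = -90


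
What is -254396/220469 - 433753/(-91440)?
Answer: 72367119917/20159685360 ≈ 3.5897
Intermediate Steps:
-254396/220469 - 433753/(-91440) = -254396*1/220469 - 433753*(-1/91440) = -254396/220469 + 433753/91440 = 72367119917/20159685360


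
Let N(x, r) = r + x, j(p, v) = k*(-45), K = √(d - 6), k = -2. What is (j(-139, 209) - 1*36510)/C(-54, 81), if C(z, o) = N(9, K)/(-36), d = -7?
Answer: 5900040/47 - 655560*I*√13/47 ≈ 1.2553e+5 - 50291.0*I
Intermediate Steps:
K = I*√13 (K = √(-7 - 6) = √(-13) = I*√13 ≈ 3.6056*I)
j(p, v) = 90 (j(p, v) = -2*(-45) = 90)
C(z, o) = -¼ - I*√13/36 (C(z, o) = (I*√13 + 9)/(-36) = (9 + I*√13)*(-1/36) = -¼ - I*√13/36)
(j(-139, 209) - 1*36510)/C(-54, 81) = (90 - 1*36510)/(-¼ - I*√13/36) = (90 - 36510)/(-¼ - I*√13/36) = -36420/(-¼ - I*√13/36)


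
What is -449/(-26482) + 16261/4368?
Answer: 30898931/8262384 ≈ 3.7397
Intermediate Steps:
-449/(-26482) + 16261/4368 = -449*(-1/26482) + 16261*(1/4368) = 449/26482 + 2323/624 = 30898931/8262384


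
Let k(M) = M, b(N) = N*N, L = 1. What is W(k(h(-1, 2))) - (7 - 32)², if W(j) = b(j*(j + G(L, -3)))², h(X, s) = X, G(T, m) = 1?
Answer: -625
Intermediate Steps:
b(N) = N²
W(j) = j⁴*(1 + j)⁴ (W(j) = ((j*(j + 1))²)² = ((j*(1 + j))²)² = (j²*(1 + j)²)² = j⁴*(1 + j)⁴)
W(k(h(-1, 2))) - (7 - 32)² = (-1)⁴*(1 - 1)⁴ - (7 - 32)² = 1*0⁴ - 1*(-25)² = 1*0 - 1*625 = 0 - 625 = -625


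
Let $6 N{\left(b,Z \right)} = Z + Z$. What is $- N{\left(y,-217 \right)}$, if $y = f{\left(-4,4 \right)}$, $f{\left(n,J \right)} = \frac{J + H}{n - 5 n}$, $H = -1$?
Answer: $\frac{217}{3} \approx 72.333$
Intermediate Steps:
$f{\left(n,J \right)} = - \frac{-1 + J}{4 n}$ ($f{\left(n,J \right)} = \frac{J - 1}{n - 5 n} = \frac{-1 + J}{\left(-4\right) n} = \left(-1 + J\right) \left(- \frac{1}{4 n}\right) = - \frac{-1 + J}{4 n}$)
$y = \frac{3}{16}$ ($y = \frac{1 - 4}{4 \left(-4\right)} = \frac{1}{4} \left(- \frac{1}{4}\right) \left(1 - 4\right) = \frac{1}{4} \left(- \frac{1}{4}\right) \left(-3\right) = \frac{3}{16} \approx 0.1875$)
$N{\left(b,Z \right)} = \frac{Z}{3}$ ($N{\left(b,Z \right)} = \frac{Z + Z}{6} = \frac{2 Z}{6} = \frac{Z}{3}$)
$- N{\left(y,-217 \right)} = - \frac{-217}{3} = \left(-1\right) \left(- \frac{217}{3}\right) = \frac{217}{3}$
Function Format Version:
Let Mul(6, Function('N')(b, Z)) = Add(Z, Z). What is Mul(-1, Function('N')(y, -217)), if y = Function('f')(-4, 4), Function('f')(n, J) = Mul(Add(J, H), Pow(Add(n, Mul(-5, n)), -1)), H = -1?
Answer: Rational(217, 3) ≈ 72.333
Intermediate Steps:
Function('f')(n, J) = Mul(Rational(-1, 4), Pow(n, -1), Add(-1, J)) (Function('f')(n, J) = Mul(Add(J, -1), Pow(Add(n, Mul(-5, n)), -1)) = Mul(Add(-1, J), Pow(Mul(-4, n), -1)) = Mul(Add(-1, J), Mul(Rational(-1, 4), Pow(n, -1))) = Mul(Rational(-1, 4), Pow(n, -1), Add(-1, J)))
y = Rational(3, 16) (y = Mul(Rational(1, 4), Pow(-4, -1), Add(1, Mul(-1, 4))) = Mul(Rational(1, 4), Rational(-1, 4), Add(1, -4)) = Mul(Rational(1, 4), Rational(-1, 4), -3) = Rational(3, 16) ≈ 0.18750)
Function('N')(b, Z) = Mul(Rational(1, 3), Z) (Function('N')(b, Z) = Mul(Rational(1, 6), Add(Z, Z)) = Mul(Rational(1, 6), Mul(2, Z)) = Mul(Rational(1, 3), Z))
Mul(-1, Function('N')(y, -217)) = Mul(-1, Mul(Rational(1, 3), -217)) = Mul(-1, Rational(-217, 3)) = Rational(217, 3)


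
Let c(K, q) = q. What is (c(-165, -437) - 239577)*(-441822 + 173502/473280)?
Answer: 246020635846653/2320 ≈ 1.0604e+11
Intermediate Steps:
(c(-165, -437) - 239577)*(-441822 + 173502/473280) = (-437 - 239577)*(-441822 + 173502/473280) = -240014*(-441822 + 173502*(1/473280)) = -240014*(-441822 + 1701/4640) = -240014*(-2050052379/4640) = 246020635846653/2320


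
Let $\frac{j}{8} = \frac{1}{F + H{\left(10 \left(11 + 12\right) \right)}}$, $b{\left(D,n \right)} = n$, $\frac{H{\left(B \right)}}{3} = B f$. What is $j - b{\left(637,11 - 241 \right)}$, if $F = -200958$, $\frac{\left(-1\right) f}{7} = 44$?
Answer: $\frac{47549966}{206739} \approx 230.0$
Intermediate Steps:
$f = -308$ ($f = \left(-7\right) 44 = -308$)
$H{\left(B \right)} = - 924 B$ ($H{\left(B \right)} = 3 B \left(-308\right) = 3 \left(- 308 B\right) = - 924 B$)
$j = - \frac{4}{206739}$ ($j = \frac{8}{-200958 - 924 \cdot 10 \left(11 + 12\right)} = \frac{8}{-200958 - 924 \cdot 10 \cdot 23} = \frac{8}{-200958 - 212520} = \frac{8}{-413478} = 8 \left(- \frac{1}{413478}\right) = - \frac{4}{206739} \approx -1.9348 \cdot 10^{-5}$)
$j - b{\left(637,11 - 241 \right)} = - \frac{4}{206739} - \left(11 - 241\right) = - \frac{4}{206739} - -230 = - \frac{4}{206739} + 230 = \frac{47549966}{206739}$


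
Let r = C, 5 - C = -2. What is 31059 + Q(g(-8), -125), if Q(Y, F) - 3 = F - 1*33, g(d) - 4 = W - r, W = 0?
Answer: 30904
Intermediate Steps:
C = 7 (C = 5 - 1*(-2) = 5 + 2 = 7)
r = 7
g(d) = -3 (g(d) = 4 + (0 - 1*7) = 4 + (0 - 7) = 4 - 7 = -3)
Q(Y, F) = -30 + F (Q(Y, F) = 3 + (F - 1*33) = 3 + (F - 33) = 3 + (-33 + F) = -30 + F)
31059 + Q(g(-8), -125) = 31059 + (-30 - 125) = 31059 - 155 = 30904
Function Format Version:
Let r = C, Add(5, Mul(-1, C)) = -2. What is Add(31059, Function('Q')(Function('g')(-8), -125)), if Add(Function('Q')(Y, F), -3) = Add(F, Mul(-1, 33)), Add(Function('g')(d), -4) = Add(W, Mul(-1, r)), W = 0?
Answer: 30904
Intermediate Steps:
C = 7 (C = Add(5, Mul(-1, -2)) = Add(5, 2) = 7)
r = 7
Function('g')(d) = -3 (Function('g')(d) = Add(4, Add(0, Mul(-1, 7))) = Add(4, Add(0, -7)) = Add(4, -7) = -3)
Function('Q')(Y, F) = Add(-30, F) (Function('Q')(Y, F) = Add(3, Add(F, Mul(-1, 33))) = Add(3, Add(F, -33)) = Add(3, Add(-33, F)) = Add(-30, F))
Add(31059, Function('Q')(Function('g')(-8), -125)) = Add(31059, Add(-30, -125)) = Add(31059, -155) = 30904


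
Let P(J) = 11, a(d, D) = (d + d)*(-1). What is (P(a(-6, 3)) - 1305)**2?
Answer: 1674436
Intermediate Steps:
a(d, D) = -2*d (a(d, D) = (2*d)*(-1) = -2*d)
(P(a(-6, 3)) - 1305)**2 = (11 - 1305)**2 = (-1294)**2 = 1674436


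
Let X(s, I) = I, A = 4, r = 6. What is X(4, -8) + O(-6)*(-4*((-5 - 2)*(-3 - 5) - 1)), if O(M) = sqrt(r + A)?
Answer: -8 - 220*sqrt(10) ≈ -703.70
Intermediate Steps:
O(M) = sqrt(10) (O(M) = sqrt(6 + 4) = sqrt(10))
X(4, -8) + O(-6)*(-4*((-5 - 2)*(-3 - 5) - 1)) = -8 + sqrt(10)*(-4*((-5 - 2)*(-3 - 5) - 1)) = -8 + sqrt(10)*(-4*(-7*(-8) - 1)) = -8 + sqrt(10)*(-4*(56 - 1)) = -8 + sqrt(10)*(-4*55) = -8 + sqrt(10)*(-220) = -8 - 220*sqrt(10)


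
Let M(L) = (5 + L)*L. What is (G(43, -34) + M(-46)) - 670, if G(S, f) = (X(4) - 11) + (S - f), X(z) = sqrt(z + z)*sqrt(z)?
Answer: 1282 + 4*sqrt(2) ≈ 1287.7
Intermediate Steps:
X(z) = z*sqrt(2) (X(z) = sqrt(2*z)*sqrt(z) = (sqrt(2)*sqrt(z))*sqrt(z) = z*sqrt(2))
M(L) = L*(5 + L)
G(S, f) = -11 + S - f + 4*sqrt(2) (G(S, f) = (4*sqrt(2) - 11) + (S - f) = (-11 + 4*sqrt(2)) + (S - f) = -11 + S - f + 4*sqrt(2))
(G(43, -34) + M(-46)) - 670 = ((-11 + 43 - 1*(-34) + 4*sqrt(2)) - 46*(5 - 46)) - 670 = ((-11 + 43 + 34 + 4*sqrt(2)) - 46*(-41)) - 670 = ((66 + 4*sqrt(2)) + 1886) - 670 = (1952 + 4*sqrt(2)) - 670 = 1282 + 4*sqrt(2)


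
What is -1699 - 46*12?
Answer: -2251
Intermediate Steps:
-1699 - 46*12 = -1699 - 1*552 = -1699 - 552 = -2251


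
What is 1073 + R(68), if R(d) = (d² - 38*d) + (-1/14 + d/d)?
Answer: 43595/14 ≈ 3113.9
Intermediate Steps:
R(d) = 13/14 + d² - 38*d (R(d) = (d² - 38*d) + (-1*1/14 + 1) = (d² - 38*d) + (-1/14 + 1) = (d² - 38*d) + 13/14 = 13/14 + d² - 38*d)
1073 + R(68) = 1073 + (13/14 + 68² - 38*68) = 1073 + (13/14 + 4624 - 2584) = 1073 + 28573/14 = 43595/14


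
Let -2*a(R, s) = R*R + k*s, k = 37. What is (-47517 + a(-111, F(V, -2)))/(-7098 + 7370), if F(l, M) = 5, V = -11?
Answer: -26885/136 ≈ -197.68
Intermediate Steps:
a(R, s) = -37*s/2 - R²/2 (a(R, s) = -(R*R + 37*s)/2 = -(R² + 37*s)/2 = -37*s/2 - R²/2)
(-47517 + a(-111, F(V, -2)))/(-7098 + 7370) = (-47517 + (-37/2*5 - ½*(-111)²))/(-7098 + 7370) = (-47517 + (-185/2 - ½*12321))/272 = (-47517 + (-185/2 - 12321/2))*(1/272) = (-47517 - 6253)*(1/272) = -53770*1/272 = -26885/136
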